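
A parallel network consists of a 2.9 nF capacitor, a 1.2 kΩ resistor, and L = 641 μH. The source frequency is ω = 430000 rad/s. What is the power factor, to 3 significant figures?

X_L = ωL = 276 Ω
X_C = 1/(ωC) = 802 Ω
Parallel: admittances add. Y = 1/R + 1/(jωL) + jωC
Y = (0.000833 − j0.00238) S
|Y| = 0.00252 S → |Z| = 1/|Y| = 396 Ω, ∠Z = −∠Y = 70.7°
cos φ = cos(70.7°) = 0.330

0.330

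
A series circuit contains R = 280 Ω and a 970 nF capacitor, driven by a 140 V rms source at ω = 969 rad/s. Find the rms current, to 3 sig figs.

127 mA

X_C = 1/(ωC) = 1060 Ω
Z = 280 − j1060 Ω
|Z| = √(280² + 1060²) = 1100 Ω
I = V/|Z| = 140/1100 = 127 mA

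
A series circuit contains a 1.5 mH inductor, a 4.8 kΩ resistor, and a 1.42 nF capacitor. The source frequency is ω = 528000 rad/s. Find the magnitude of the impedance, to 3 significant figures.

X_L = ωL = 792 Ω
X_C = 1/(ωC) = 1330 Ω
Net reactance X = X_L − X_C = -542 Ω
Z = 4800 − j542 Ω
|Z| = √(4800² + 542²) = 4830 Ω

4830 Ω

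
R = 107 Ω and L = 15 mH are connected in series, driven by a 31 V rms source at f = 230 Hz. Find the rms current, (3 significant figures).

ω = 2πf = 1445 rad/s
X_L = ωL = 21.7 Ω
Z = 107 + j21.7 Ω
|Z| = √(107² + 21.7²) = 109 Ω
I = V/|Z| = 31/109 = 284 mA

284 mA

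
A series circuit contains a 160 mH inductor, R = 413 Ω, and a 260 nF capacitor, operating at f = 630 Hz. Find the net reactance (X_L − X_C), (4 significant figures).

-338.3 Ω

ω = 2πf = 3958 rad/s
X_L = ωL = 633.3 Ω
X_C = 1/(ωC) = 971.6 Ω
X = 633.3 − 971.6 = -338.3 Ω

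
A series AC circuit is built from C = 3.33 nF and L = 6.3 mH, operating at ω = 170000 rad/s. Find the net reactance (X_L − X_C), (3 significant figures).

-695 Ω

X_L = ωL = 1070 Ω
X_C = 1/(ωC) = 1770 Ω
X = 1070 − 1770 = -695 Ω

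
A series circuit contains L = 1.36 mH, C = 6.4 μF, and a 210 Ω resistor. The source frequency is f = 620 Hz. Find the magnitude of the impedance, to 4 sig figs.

ω = 2πf = 3896 rad/s
X_L = ωL = 5.298 Ω
X_C = 1/(ωC) = 40.11 Ω
Net reactance X = X_L − X_C = -34.81 Ω
Z = 210.0 − j34.81 Ω
|Z| = √(210.0² + 34.81²) = 212.9 Ω

212.9 Ω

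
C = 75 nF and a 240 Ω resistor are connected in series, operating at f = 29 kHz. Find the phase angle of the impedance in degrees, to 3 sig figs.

-17.0°

ω = 2πf = 182200 rad/s
X_C = 1/(ωC) = 73.2 Ω
Z = 240 − j73.2 Ω
|Z| = √(240² + 73.2²) = 251 Ω
∠Z = arctan(-73.2/240) = -17.0°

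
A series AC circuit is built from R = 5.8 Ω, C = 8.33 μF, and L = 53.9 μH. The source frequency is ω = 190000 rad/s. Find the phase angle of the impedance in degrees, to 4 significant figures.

58.89°

X_L = ωL = 10.24 Ω
X_C = 1/(ωC) = 0.6318 Ω
Net reactance X = X_L − X_C = 9.609 Ω
Z = 5.800 + j9.609 Ω
|Z| = √(5.800² + 9.609²) = 11.22 Ω
∠Z = arctan(9.609/5.800) = 58.89°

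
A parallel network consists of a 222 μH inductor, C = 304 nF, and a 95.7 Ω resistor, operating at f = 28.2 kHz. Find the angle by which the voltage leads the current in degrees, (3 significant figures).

ω = 2πf = 177200 rad/s
X_L = ωL = 39.3 Ω
X_C = 1/(ωC) = 18.6 Ω
Parallel: admittances add. Y = 1/R + 1/(jωL) + jωC
Y = (0.0104 + j0.0284) S
|Y| = 0.0303 S → |Z| = 1/|Y| = 33.0 Ω, ∠Z = −∠Y = -69.8°

-69.8°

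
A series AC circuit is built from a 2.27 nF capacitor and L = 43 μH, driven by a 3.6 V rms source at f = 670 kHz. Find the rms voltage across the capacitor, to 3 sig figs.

4.93 V

ω = 2πf = 4.21e+06 rad/s
X_L = ωL = 181 Ω
X_C = 1/(ωC) = 105 Ω
Net reactance X = X_L − X_C = 76.4 Ω
Z = j76.4 Ω
|Z| = √(0² + 76.4²) = 76.4 Ω
I = V/|Z| = 47.1 mA
V_C = I·|Z_C| = 0.0471 × 105 = 4.93 V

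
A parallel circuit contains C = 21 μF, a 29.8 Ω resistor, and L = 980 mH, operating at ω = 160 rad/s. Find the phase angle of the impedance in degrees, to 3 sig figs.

X_L = ωL = 157 Ω
X_C = 1/(ωC) = 298 Ω
Parallel: admittances add. Y = 1/R + 1/(jωL) + jωC
Y = (0.0336 − j0.00302) S
|Y| = 0.0337 S → |Z| = 1/|Y| = 29.7 Ω, ∠Z = −∠Y = 5.14°

5.14°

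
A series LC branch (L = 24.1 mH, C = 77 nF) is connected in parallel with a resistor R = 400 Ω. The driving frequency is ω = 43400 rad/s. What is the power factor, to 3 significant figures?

X_L = ωL = 1050 Ω
X_C = 1/(ωC) = 299 Ω
Branch 1: Z₁ = R = 400 Ω
Branch 2 (series LC): Z₂ = j(X_L − X_C) = j747 Ω
Parallel: Z = Z₁Z₂/(Z₁+Z₂), |Z| = 353 Ω, ∠Z = 28.2°
cos φ = cos(28.2°) = 0.881

0.881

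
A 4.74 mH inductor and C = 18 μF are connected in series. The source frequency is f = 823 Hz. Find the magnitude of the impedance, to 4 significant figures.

13.77 Ω

ω = 2πf = 5171 rad/s
X_L = ωL = 24.51 Ω
X_C = 1/(ωC) = 10.74 Ω
Net reactance X = X_L − X_C = 13.77 Ω
Z = j13.77 Ω
|Z| = √(0² + 13.77²) = 13.77 Ω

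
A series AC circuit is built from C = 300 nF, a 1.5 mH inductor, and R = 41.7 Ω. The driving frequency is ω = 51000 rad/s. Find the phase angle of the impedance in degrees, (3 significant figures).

15.0°

X_L = ωL = 76.5 Ω
X_C = 1/(ωC) = 65.4 Ω
Net reactance X = X_L − X_C = 11.1 Ω
Z = 41.7 + j11.1 Ω
|Z| = √(41.7² + 11.1²) = 43.2 Ω
∠Z = arctan(11.1/41.7) = 15.0°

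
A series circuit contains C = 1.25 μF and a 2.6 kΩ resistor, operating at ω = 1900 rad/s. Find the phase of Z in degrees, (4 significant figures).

-9.199°

X_C = 1/(ωC) = 421.1 Ω
Z = 2600 − j421.1 Ω
|Z| = √(2600² + 421.1²) = 2634 Ω
∠Z = arctan(-421.1/2600) = -9.199°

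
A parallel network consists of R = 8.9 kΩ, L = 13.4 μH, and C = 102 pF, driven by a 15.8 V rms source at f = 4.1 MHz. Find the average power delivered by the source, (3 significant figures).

ω = 2πf = 2.576e+07 rad/s
X_L = ωL = 345 Ω
X_C = 1/(ωC) = 381 Ω
Parallel: admittances add. Y = 1/R + 1/(jωL) + jωC
Y = (0.000112 − j0.000269) S
|Y| = 0.000292 S → |Z| = 1/|Y| = 3430 Ω, ∠Z = −∠Y = 67.3°
I = V/|Z| = 4.61 mA
P = VI cos φ = 15.8 × 0.00461 × cos(67.3°) = 28.0 mW

28.0 mW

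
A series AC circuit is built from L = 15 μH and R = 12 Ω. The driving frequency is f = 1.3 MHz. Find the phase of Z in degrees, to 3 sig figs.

ω = 2πf = 8.168e+06 rad/s
X_L = ωL = 123 Ω
Z = 12.0 + j123 Ω
|Z| = √(12.0² + 123²) = 123 Ω
∠Z = arctan(123/12.0) = 84.4°

84.4°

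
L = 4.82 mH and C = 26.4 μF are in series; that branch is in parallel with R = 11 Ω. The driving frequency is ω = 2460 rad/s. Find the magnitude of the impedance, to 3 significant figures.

X_L = ωL = 11.9 Ω
X_C = 1/(ωC) = 15.4 Ω
Branch 1: Z₁ = R = 11.0 Ω
Branch 2 (series LC): Z₂ = j(X_L − X_C) = −j3.54 Ω
Parallel: Z = Z₁Z₂/(Z₁+Z₂), |Z| = 3.37 Ω, ∠Z = -72.2°

3.37 Ω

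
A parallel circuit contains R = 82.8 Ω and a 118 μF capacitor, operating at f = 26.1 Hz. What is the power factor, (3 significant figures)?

0.529

ω = 2πf = 164.0 rad/s
X_C = 1/(ωC) = 51.7 Ω
Parallel: admittances add. Y = 1/R + jωC
Y = (0.0121 + j0.0194) S
|Y| = 0.0228 S → |Z| = 1/|Y| = 43.8 Ω, ∠Z = −∠Y = -58.0°
cos φ = cos(-58.0°) = 0.529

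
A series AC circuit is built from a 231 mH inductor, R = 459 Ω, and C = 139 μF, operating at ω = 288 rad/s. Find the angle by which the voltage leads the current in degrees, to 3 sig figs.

5.17°

X_L = ωL = 66.5 Ω
X_C = 1/(ωC) = 25.0 Ω
Net reactance X = X_L − X_C = 41.5 Ω
Z = 459 + j41.5 Ω
|Z| = √(459² + 41.5²) = 461 Ω
∠Z = arctan(41.5/459) = 5.17°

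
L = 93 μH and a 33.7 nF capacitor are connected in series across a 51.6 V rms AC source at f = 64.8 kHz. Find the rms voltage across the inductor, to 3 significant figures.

ω = 2πf = 407200 rad/s
X_L = ωL = 37.9 Ω
X_C = 1/(ωC) = 72.9 Ω
Net reactance X = X_L − X_C = -35.0 Ω
Z = − j35.0 Ω
|Z| = √(0² + 35.0²) = 35.0 Ω
I = V/|Z| = 1.47 A
V_L = I·|Z_L| = 1.47 × 37.9 = 55.8 V

55.8 V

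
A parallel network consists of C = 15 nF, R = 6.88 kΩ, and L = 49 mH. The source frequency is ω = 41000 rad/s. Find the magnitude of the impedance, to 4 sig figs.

5355 Ω

X_L = ωL = 2009 Ω
X_C = 1/(ωC) = 1626 Ω
Parallel: admittances add. Y = 1/R + 1/(jωL) + jωC
Y = (0.0001453 + j0.0001172) S
|Y| = 0.0001867 S → |Z| = 1/|Y| = 5355 Ω, ∠Z = −∠Y = -38.89°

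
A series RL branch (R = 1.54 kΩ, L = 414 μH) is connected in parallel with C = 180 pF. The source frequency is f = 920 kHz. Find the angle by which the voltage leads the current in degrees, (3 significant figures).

ω = 2πf = 5.781e+06 rad/s
X_L = ωL = 2390 Ω
X_C = 1/(ωC) = 961 Ω
Branch 1 (R+jX_L): Z₁ = 1540 + j2390 Ω, |Z₁| = 2850 Ω
Branch 2 (−jX_C): Z₂ = −j961 Ω
Parallel: Z = Z₁Z₂/(Z₁+Z₂), |Z| = 1300 Ω, ∠Z = -75.7°

-75.7°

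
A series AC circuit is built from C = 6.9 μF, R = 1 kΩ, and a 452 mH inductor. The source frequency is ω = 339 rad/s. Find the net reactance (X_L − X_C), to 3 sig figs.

X_L = ωL = 153 Ω
X_C = 1/(ωC) = 428 Ω
X = 153 − 428 = -274 Ω

-274 Ω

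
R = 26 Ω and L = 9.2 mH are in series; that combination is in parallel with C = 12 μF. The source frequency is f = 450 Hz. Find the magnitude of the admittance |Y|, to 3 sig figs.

24.2 mS

ω = 2πf = 2827 rad/s
X_L = ωL = 26.0 Ω
X_C = 1/(ωC) = 29.5 Ω
Branch 1 (R+jX_L): Z₁ = 26.0 + j26.0 Ω, |Z₁| = 36.8 Ω
Branch 2 (−jX_C): Z₂ = −j29.5 Ω
Parallel: Z = Z₁Z₂/(Z₁+Z₂), |Z| = 41.3 Ω, ∠Z = -37.4°
|Y| = 1/|Z| = 24.2 mS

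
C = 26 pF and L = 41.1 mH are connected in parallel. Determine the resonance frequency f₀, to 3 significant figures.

ω₀ = 1/√(LC) = 1/√(0.0411 × 2.6e-11) = 967400 rad/s
f₀ = ω₀/(2π) = 154 kHz

154 kHz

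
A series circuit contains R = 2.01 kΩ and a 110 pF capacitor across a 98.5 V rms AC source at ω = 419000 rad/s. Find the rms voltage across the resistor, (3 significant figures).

9.09 V

X_C = 1/(ωC) = 21700 Ω
Z = 2010 − j21700 Ω
|Z| = √(2010² + 21700²) = 21800 Ω
I = V/|Z| = 4.52 mA
V_R = I·|Z_R| = 0.00452 × 2010 = 9.09 V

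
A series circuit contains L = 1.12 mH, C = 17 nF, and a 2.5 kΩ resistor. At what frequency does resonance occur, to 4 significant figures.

36.47 kHz

ω₀ = 1/√(LC) = 1/√(0.00112 × 1.7e-08) = 229200 rad/s
f₀ = ω₀/(2π) = 36.47 kHz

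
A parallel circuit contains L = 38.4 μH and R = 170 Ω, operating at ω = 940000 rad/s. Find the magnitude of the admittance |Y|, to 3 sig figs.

X_L = ωL = 36.1 Ω
Parallel: admittances add. Y = 1/R + 1/(jωL)
Y = (0.00588 − j0.0277) S
|Y| = 0.0283 S → |Z| = 1/|Y| = 35.3 Ω, ∠Z = −∠Y = 78.0°

28.3 mS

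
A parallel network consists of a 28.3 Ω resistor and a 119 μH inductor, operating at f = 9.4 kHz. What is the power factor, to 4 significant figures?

0.2410

ω = 2πf = 59060 rad/s
X_L = ωL = 7.028 Ω
Parallel: admittances add. Y = 1/R + 1/(jωL)
Y = (0.03534 − j0.1423) S
|Y| = 0.1466 S → |Z| = 1/|Y| = 6.821 Ω, ∠Z = −∠Y = 76.05°
cos φ = cos(76.05°) = 0.2410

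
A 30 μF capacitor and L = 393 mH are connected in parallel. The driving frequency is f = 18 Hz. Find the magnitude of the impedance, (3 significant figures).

52.3 Ω

ω = 2πf = 113.1 rad/s
X_L = ωL = 44.4 Ω
X_C = 1/(ωC) = 295 Ω
Parallel: admittances add. Y = 1/(jωL) + jωC
Y = (0 − j0.0191) S
|Y| = 0.0191 S → |Z| = 1/|Y| = 52.3 Ω, ∠Z = −∠Y = 90.0°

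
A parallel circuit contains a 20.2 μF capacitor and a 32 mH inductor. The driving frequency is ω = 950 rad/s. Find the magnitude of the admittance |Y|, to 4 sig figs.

13.70 mS

X_L = ωL = 30.40 Ω
X_C = 1/(ωC) = 52.11 Ω
Parallel: admittances add. Y = 1/(jωL) + jωC
Y = (0 − j0.01370) S
|Y| = 0.01370 S → |Z| = 1/|Y| = 72.97 Ω, ∠Z = −∠Y = 90.00°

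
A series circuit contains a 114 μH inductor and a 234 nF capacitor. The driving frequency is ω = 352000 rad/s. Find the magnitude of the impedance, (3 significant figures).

28.0 Ω

X_L = ωL = 40.1 Ω
X_C = 1/(ωC) = 12.1 Ω
Net reactance X = X_L − X_C = 28.0 Ω
Z = j28.0 Ω
|Z| = √(0² + 28.0²) = 28.0 Ω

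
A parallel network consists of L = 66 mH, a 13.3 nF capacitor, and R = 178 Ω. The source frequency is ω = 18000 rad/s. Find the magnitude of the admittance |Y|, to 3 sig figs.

5.65 mS

X_L = ωL = 1190 Ω
X_C = 1/(ωC) = 4180 Ω
Parallel: admittances add. Y = 1/R + 1/(jωL) + jωC
Y = (0.00562 − j0.000602) S
|Y| = 0.00565 S → |Z| = 1/|Y| = 177 Ω, ∠Z = −∠Y = 6.12°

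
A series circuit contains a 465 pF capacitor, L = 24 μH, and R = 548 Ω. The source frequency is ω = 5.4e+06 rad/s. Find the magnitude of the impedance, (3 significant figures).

610 Ω

X_L = ωL = 130 Ω
X_C = 1/(ωC) = 398 Ω
Net reactance X = X_L − X_C = -269 Ω
Z = 548 − j269 Ω
|Z| = √(548² + 269²) = 610 Ω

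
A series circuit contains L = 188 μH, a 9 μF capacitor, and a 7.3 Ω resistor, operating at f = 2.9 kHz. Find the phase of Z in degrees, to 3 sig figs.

ω = 2πf = 18220 rad/s
X_L = ωL = 3.43 Ω
X_C = 1/(ωC) = 6.10 Ω
Net reactance X = X_L − X_C = -2.67 Ω
Z = 7.30 − j2.67 Ω
|Z| = √(7.30² + 2.67²) = 7.77 Ω
∠Z = arctan(-2.67/7.30) = -20.1°

-20.1°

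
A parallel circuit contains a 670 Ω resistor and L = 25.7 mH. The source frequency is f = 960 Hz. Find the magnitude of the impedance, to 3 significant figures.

ω = 2πf = 6032 rad/s
X_L = ωL = 155 Ω
Parallel: admittances add. Y = 1/R + 1/(jωL)
Y = (0.00149 − j0.00645) S
|Y| = 0.00662 S → |Z| = 1/|Y| = 151 Ω, ∠Z = −∠Y = 77.0°

151 Ω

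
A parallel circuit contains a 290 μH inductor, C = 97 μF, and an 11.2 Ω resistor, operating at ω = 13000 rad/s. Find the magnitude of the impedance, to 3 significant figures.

1.00 Ω

X_L = ωL = 3.77 Ω
X_C = 1/(ωC) = 0.793 Ω
Parallel: admittances add. Y = 1/R + 1/(jωL) + jωC
Y = (0.0893 + j0.996) S
|Y| = 1.00 S → |Z| = 1/|Y| = 1.00 Ω, ∠Z = −∠Y = -84.9°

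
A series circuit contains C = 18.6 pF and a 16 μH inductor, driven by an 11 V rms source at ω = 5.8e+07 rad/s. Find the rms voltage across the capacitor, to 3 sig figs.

9770 V

X_L = ωL = 928 Ω
X_C = 1/(ωC) = 927 Ω
Net reactance X = X_L − X_C = 1.04 Ω
Z = j1.04 Ω
|Z| = √(0² + 1.04²) = 1.04 Ω
I = V/|Z| = 10.5 A
V_C = I·|Z_C| = 10.5 × 927 = 9770 V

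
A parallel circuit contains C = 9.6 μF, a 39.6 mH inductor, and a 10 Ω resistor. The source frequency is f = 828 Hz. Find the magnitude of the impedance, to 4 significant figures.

ω = 2πf = 5202 rad/s
X_L = ωL = 206.0 Ω
X_C = 1/(ωC) = 20.02 Ω
Parallel: admittances add. Y = 1/R + 1/(jωL) + jωC
Y = (0.1000 + j0.04509) S
|Y| = 0.1097 S → |Z| = 1/|Y| = 9.116 Ω, ∠Z = −∠Y = -24.27°

9.116 Ω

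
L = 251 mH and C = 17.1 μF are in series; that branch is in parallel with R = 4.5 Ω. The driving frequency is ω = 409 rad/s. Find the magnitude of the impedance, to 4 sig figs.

X_L = ωL = 102.7 Ω
X_C = 1/(ωC) = 143.0 Ω
Branch 1: Z₁ = R = 4.500 Ω
Branch 2 (series LC): Z₂ = j(X_L − X_C) = −j40.32 Ω
Parallel: Z = Z₁Z₂/(Z₁+Z₂), |Z| = 4.472 Ω, ∠Z = -6.368°

4.472 Ω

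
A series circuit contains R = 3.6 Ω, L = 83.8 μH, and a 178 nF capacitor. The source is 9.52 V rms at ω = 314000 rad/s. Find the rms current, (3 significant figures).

1.04 A

X_L = ωL = 26.3 Ω
X_C = 1/(ωC) = 17.9 Ω
Net reactance X = X_L − X_C = 8.42 Ω
Z = 3.60 + j8.42 Ω
|Z| = √(3.60² + 8.42²) = 9.16 Ω
I = V/|Z| = 9.52/9.16 = 1.04 A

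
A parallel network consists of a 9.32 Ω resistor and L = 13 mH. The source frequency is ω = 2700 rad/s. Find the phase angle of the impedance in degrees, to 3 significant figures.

X_L = ωL = 35.1 Ω
Parallel: admittances add. Y = 1/R + 1/(jωL)
Y = (0.107 − j0.0285) S
|Y| = 0.111 S → |Z| = 1/|Y| = 9.01 Ω, ∠Z = −∠Y = 14.9°

14.9°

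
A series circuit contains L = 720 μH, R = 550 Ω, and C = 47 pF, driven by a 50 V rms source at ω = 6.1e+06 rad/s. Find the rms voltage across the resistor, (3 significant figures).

X_L = ωL = 4390 Ω
X_C = 1/(ωC) = 3490 Ω
Net reactance X = X_L − X_C = 904 Ω
Z = 550 + j904 Ω
|Z| = √(550² + 904²) = 1060 Ω
I = V/|Z| = 47.3 mA
V_R = I·|Z_R| = 0.0473 × 550 = 26.0 V

26.0 V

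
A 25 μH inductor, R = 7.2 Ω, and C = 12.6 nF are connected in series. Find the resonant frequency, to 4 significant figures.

283.6 kHz

ω₀ = 1/√(LC) = 1/√(2.5e-05 × 1.26e-08) = 1.782e+06 rad/s
f₀ = ω₀/(2π) = 283.6 kHz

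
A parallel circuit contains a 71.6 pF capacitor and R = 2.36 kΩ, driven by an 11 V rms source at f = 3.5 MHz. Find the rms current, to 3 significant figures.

ω = 2πf = 2.199e+07 rad/s
X_C = 1/(ωC) = 635 Ω
Parallel: admittances add. Y = 1/R + jωC
Y = (0.000424 + j0.00157) S
|Y| = 0.00163 S → |Z| = 1/|Y| = 613 Ω, ∠Z = −∠Y = -74.9°
I = V/|Z| = 11/613 = 17.9 mA

17.9 mA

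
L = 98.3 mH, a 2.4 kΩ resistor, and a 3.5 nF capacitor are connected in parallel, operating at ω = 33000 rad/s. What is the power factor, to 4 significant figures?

X_L = ωL = 3244 Ω
X_C = 1/(ωC) = 8658 Ω
Parallel: admittances add. Y = 1/R + 1/(jωL) + jωC
Y = (0.0004167 − j0.0001928) S
|Y| = 0.0004591 S → |Z| = 1/|Y| = 2178 Ω, ∠Z = −∠Y = 24.83°
cos φ = cos(24.83°) = 0.9076

0.9076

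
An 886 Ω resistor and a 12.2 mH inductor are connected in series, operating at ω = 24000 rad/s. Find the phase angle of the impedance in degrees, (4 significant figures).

18.29°

X_L = ωL = 292.8 Ω
Z = 886.0 + j292.8 Ω
|Z| = √(886.0² + 292.8²) = 933.1 Ω
∠Z = arctan(292.8/886.0) = 18.29°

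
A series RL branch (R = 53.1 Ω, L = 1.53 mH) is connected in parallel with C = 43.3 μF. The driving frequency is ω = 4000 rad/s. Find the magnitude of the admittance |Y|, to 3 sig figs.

X_L = ωL = 6.12 Ω
X_C = 1/(ωC) = 5.77 Ω
Branch 1 (R+jX_L): Z₁ = 53.1 + j6.12 Ω, |Z₁| = 53.5 Ω
Branch 2 (−jX_C): Z₂ = −j5.77 Ω
Parallel: Z = Z₁Z₂/(Z₁+Z₂), |Z| = 5.81 Ω, ∠Z = -83.8°
|Y| = 1/|Z| = 172 mS

172 mS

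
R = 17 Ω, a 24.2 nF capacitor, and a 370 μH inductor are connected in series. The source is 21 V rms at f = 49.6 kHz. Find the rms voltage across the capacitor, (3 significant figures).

ω = 2πf = 311600 rad/s
X_L = ωL = 115 Ω
X_C = 1/(ωC) = 133 Ω
Net reactance X = X_L − X_C = -17.3 Ω
Z = 17.0 − j17.3 Ω
|Z| = √(17.0² + 17.3²) = 24.2 Ω
I = V/|Z| = 866 mA
V_C = I·|Z_C| = 0.866 × 133 = 115 V

115 V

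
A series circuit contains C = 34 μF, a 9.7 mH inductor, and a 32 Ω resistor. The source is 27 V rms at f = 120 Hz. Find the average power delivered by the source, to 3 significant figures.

11.5 W

ω = 2πf = 754.0 rad/s
X_L = ωL = 7.31 Ω
X_C = 1/(ωC) = 39.0 Ω
Net reactance X = X_L − X_C = -31.7 Ω
Z = 32.0 − j31.7 Ω
|Z| = √(32.0² + 31.7²) = 45.0 Ω
∠Z = arctan(-31.7/32.0) = -44.7°
I = V/|Z| = 599 mA
P = VI cos φ = 27 × 0.599 × cos(-44.7°) = 11.5 W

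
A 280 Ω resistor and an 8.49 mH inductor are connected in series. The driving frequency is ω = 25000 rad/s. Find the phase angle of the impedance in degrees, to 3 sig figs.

37.2°

X_L = ωL = 212 Ω
Z = 280 + j212 Ω
|Z| = √(280² + 212²) = 351 Ω
∠Z = arctan(212/280) = 37.2°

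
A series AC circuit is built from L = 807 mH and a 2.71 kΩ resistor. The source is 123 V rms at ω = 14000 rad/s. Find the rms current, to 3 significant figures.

X_L = ωL = 11300 Ω
Z = 2710 + j11300 Ω
|Z| = √(2710² + 11300²) = 11600 Ω
I = V/|Z| = 123/11600 = 10.6 mA

10.6 mA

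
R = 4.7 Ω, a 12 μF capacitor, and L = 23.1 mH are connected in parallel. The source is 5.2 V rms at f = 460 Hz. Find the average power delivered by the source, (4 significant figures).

5.753 W

ω = 2πf = 2890 rad/s
X_L = ωL = 66.77 Ω
X_C = 1/(ωC) = 28.83 Ω
Parallel: admittances add. Y = 1/R + 1/(jωL) + jωC
Y = (0.2128 + j0.01971) S
|Y| = 0.2137 S → |Z| = 1/|Y| = 4.680 Ω, ∠Z = −∠Y = -5.291°
I = V/|Z| = 1.111 A
P = VI cos φ = 5.2 × 1.111 × cos(-5.291°) = 5.753 W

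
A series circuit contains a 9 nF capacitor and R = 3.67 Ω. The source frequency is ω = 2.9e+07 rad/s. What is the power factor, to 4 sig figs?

X_C = 1/(ωC) = 3.831 Ω
Z = 3.670 − j3.831 Ω
|Z| = √(3.670² + 3.831²) = 5.306 Ω
∠Z = arctan(-3.831/3.670) = -46.23°
cos φ = cos(-46.23°) = 0.6917

0.6917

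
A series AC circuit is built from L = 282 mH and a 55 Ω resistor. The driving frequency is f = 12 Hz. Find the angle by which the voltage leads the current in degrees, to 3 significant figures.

ω = 2πf = 75.40 rad/s
X_L = ωL = 21.3 Ω
Z = 55.0 + j21.3 Ω
|Z| = √(55.0² + 21.3²) = 59.0 Ω
∠Z = arctan(21.3/55.0) = 21.1°

21.1°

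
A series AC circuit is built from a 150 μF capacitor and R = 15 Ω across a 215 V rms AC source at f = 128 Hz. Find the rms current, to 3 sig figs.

ω = 2πf = 804.2 rad/s
X_C = 1/(ωC) = 8.29 Ω
Z = 15.0 − j8.29 Ω
|Z| = √(15.0² + 8.29²) = 17.1 Ω
I = V/|Z| = 215/17.1 = 12.5 A

12.5 A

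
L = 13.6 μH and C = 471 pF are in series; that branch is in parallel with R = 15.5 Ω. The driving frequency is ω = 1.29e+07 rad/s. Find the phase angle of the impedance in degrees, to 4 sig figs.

X_L = ωL = 175.4 Ω
X_C = 1/(ωC) = 164.6 Ω
Branch 1: Z₁ = R = 15.50 Ω
Branch 2 (series LC): Z₂ = j(X_L − X_C) = j10.86 Ω
Parallel: Z = Z₁Z₂/(Z₁+Z₂), |Z| = 8.892 Ω, ∠Z = 54.99°

54.99°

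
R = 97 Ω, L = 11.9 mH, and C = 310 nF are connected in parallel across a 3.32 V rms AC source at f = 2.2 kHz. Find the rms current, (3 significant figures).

ω = 2πf = 13820 rad/s
X_L = ωL = 164 Ω
X_C = 1/(ωC) = 233 Ω
Parallel: admittances add. Y = 1/R + 1/(jωL) + jωC
Y = (0.0103 − j0.00179) S
|Y| = 0.0105 S → |Z| = 1/|Y| = 95.6 Ω, ∠Z = −∠Y = 9.87°
I = V/|Z| = 3.32/95.6 = 34.7 mA

34.7 mA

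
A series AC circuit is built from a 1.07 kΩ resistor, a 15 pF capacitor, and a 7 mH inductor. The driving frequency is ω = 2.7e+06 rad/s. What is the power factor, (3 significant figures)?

X_L = ωL = 18900 Ω
X_C = 1/(ωC) = 24700 Ω
Net reactance X = X_L − X_C = -5790 Ω
Z = 1070 − j5790 Ω
|Z| = √(1070² + 5790²) = 5890 Ω
∠Z = arctan(-5790/1070) = -79.5°
cos φ = cos(-79.5°) = 0.182

0.182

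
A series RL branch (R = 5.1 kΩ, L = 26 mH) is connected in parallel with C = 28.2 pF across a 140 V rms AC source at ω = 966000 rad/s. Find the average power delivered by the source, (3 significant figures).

152 mW

X_L = ωL = 25100 Ω
X_C = 1/(ωC) = 36700 Ω
Branch 1 (R+jX_L): Z₁ = 5100 + j25100 Ω, |Z₁| = 25600 Ω
Branch 2 (−jX_C): Z₂ = −j36700 Ω
Parallel: Z = Z₁Z₂/(Z₁+Z₂), |Z| = 74300 Ω, ∠Z = 54.8°
I = V/|Z| = 1.88 mA
P = VI cos φ = 140 × 0.00188 × cos(54.8°) = 152 mW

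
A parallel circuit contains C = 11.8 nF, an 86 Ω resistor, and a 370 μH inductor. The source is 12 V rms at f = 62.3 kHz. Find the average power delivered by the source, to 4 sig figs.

1.674 W

ω = 2πf = 391400 rad/s
X_L = ωL = 144.8 Ω
X_C = 1/(ωC) = 216.5 Ω
Parallel: admittances add. Y = 1/R + 1/(jωL) + jωC
Y = (0.01163 − j0.002285) S
|Y| = 0.01185 S → |Z| = 1/|Y| = 84.39 Ω, ∠Z = −∠Y = 11.12°
I = V/|Z| = 142.2 mA
P = VI cos φ = 12 × 0.1422 × cos(11.12°) = 1.674 W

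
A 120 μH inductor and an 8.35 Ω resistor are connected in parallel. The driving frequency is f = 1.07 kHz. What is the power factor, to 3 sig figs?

0.0962

ω = 2πf = 6723 rad/s
X_L = ωL = 0.807 Ω
Parallel: admittances add. Y = 1/R + 1/(jωL)
Y = (0.120 − j1.24) S
|Y| = 1.25 S → |Z| = 1/|Y| = 0.803 Ω, ∠Z = −∠Y = 84.5°
cos φ = cos(84.5°) = 0.0962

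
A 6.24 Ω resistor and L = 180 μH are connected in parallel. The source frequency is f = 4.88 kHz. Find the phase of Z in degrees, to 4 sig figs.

ω = 2πf = 30660 rad/s
X_L = ωL = 5.519 Ω
Parallel: admittances add. Y = 1/R + 1/(jωL)
Y = (0.1603 − j0.1812) S
|Y| = 0.2419 S → |Z| = 1/|Y| = 4.134 Ω, ∠Z = −∠Y = 48.51°

48.51°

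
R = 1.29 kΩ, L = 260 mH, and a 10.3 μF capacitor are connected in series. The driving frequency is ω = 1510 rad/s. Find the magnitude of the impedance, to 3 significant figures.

X_L = ωL = 393 Ω
X_C = 1/(ωC) = 64.3 Ω
Net reactance X = X_L − X_C = 328 Ω
Z = 1290 + j328 Ω
|Z| = √(1290² + 328²) = 1330 Ω

1330 Ω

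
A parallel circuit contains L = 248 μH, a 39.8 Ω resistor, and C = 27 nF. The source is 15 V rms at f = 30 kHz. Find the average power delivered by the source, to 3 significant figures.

5.65 W

ω = 2πf = 188500 rad/s
X_L = ωL = 46.7 Ω
X_C = 1/(ωC) = 196 Ω
Parallel: admittances add. Y = 1/R + 1/(jωL) + jωC
Y = (0.0251 − j0.0163) S
|Y| = 0.0300 S → |Z| = 1/|Y| = 33.4 Ω, ∠Z = −∠Y = 33.0°
I = V/|Z| = 449 mA
P = VI cos φ = 15 × 0.449 × cos(33.0°) = 5.65 W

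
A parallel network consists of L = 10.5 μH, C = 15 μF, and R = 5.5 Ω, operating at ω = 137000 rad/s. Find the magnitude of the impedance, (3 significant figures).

X_L = ωL = 1.44 Ω
X_C = 1/(ωC) = 0.487 Ω
Parallel: admittances add. Y = 1/R + 1/(jωL) + jωC
Y = (0.182 + j1.36) S
|Y| = 1.37 S → |Z| = 1/|Y| = 0.729 Ω, ∠Z = −∠Y = -82.4°

0.729 Ω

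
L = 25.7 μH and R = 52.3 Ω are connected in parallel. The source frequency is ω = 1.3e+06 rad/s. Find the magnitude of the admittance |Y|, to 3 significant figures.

X_L = ωL = 33.4 Ω
Parallel: admittances add. Y = 1/R + 1/(jωL)
Y = (0.0191 − j0.0299) S
|Y| = 0.0355 S → |Z| = 1/|Y| = 28.2 Ω, ∠Z = −∠Y = 57.4°

35.5 mS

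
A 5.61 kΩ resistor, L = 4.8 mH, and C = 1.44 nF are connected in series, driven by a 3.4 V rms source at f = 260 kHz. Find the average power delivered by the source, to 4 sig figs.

750.0 μW

ω = 2πf = 1.634e+06 rad/s
X_L = ωL = 7841 Ω
X_C = 1/(ωC) = 425.1 Ω
Net reactance X = X_L − X_C = 7416 Ω
Z = 5610 + j7416 Ω
|Z| = √(5610² + 7416²) = 9299 Ω
∠Z = arctan(7416/5610) = 52.89°
I = V/|Z| = 365.6 μA
P = VI cos φ = 3.4 × 0.0003656 × cos(52.89°) = 750.0 μW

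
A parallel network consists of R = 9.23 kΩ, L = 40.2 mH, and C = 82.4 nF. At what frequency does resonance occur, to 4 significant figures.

2.765 kHz

ω₀ = 1/√(LC) = 1/√(0.0402 × 8.24e-08) = 17370 rad/s
f₀ = ω₀/(2π) = 2.765 kHz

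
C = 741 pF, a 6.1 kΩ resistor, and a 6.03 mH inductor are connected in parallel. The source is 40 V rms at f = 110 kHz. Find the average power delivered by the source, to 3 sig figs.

262 mW

ω = 2πf = 691200 rad/s
X_L = ωL = 4170 Ω
X_C = 1/(ωC) = 1950 Ω
Parallel: admittances add. Y = 1/R + 1/(jωL) + jωC
Y = (0.000164 + j0.000272) S
|Y| = 0.000318 S → |Z| = 1/|Y| = 3150 Ω, ∠Z = −∠Y = -58.9°
I = V/|Z| = 12.7 mA
P = VI cos φ = 40 × 0.0127 × cos(-58.9°) = 262 mW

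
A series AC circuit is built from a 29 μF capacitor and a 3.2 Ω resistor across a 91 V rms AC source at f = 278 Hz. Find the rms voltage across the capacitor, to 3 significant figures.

89.8 V

ω = 2πf = 1747 rad/s
X_C = 1/(ωC) = 19.7 Ω
Z = 3.20 − j19.7 Ω
|Z| = √(3.20² + 19.7²) = 20.0 Ω
I = V/|Z| = 4.55 A
V_C = I·|Z_C| = 4.55 × 19.7 = 89.8 V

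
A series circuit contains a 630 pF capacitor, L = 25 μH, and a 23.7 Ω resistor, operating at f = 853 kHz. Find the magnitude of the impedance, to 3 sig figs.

164 Ω

ω = 2πf = 5.36e+06 rad/s
X_L = ωL = 134 Ω
X_C = 1/(ωC) = 296 Ω
Net reactance X = X_L − X_C = -162 Ω
Z = 23.7 − j162 Ω
|Z| = √(23.7² + 162²) = 164 Ω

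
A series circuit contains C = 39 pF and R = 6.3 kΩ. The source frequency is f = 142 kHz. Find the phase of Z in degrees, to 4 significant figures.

-77.64°

ω = 2πf = 892200 rad/s
X_C = 1/(ωC) = 28740 Ω
Z = 6300 − j28740 Ω
|Z| = √(6300² + 28740²) = 29420 Ω
∠Z = arctan(-28740/6300) = -77.64°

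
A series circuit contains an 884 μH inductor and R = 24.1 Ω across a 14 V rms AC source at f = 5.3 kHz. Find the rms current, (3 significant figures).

ω = 2πf = 33300 rad/s
X_L = ωL = 29.4 Ω
Z = 24.1 + j29.4 Ω
|Z| = √(24.1² + 29.4²) = 38.0 Ω
I = V/|Z| = 14/38.0 = 368 mA

368 mA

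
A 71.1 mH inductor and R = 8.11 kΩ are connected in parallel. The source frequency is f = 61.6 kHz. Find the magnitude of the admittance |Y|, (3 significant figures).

ω = 2πf = 387000 rad/s
X_L = ωL = 27500 Ω
Parallel: admittances add. Y = 1/R + 1/(jωL)
Y = (0.000123 − j3.63e-05) S
|Y| = 0.000129 S → |Z| = 1/|Y| = 7780 Ω, ∠Z = −∠Y = 16.4°

129 μS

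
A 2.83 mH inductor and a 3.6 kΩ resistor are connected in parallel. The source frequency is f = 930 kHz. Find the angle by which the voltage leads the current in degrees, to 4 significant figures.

ω = 2πf = 5.843e+06 rad/s
X_L = ωL = 16540 Ω
Parallel: admittances add. Y = 1/R + 1/(jωL)
Y = (0.0002778 − j6.047e-05) S
|Y| = 0.0002843 S → |Z| = 1/|Y| = 3518 Ω, ∠Z = −∠Y = 12.28°

12.28°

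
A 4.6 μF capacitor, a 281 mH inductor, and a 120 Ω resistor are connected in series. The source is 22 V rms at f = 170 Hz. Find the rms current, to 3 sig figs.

143 mA

ω = 2πf = 1068 rad/s
X_L = ωL = 300 Ω
X_C = 1/(ωC) = 204 Ω
Net reactance X = X_L − X_C = 96.6 Ω
Z = 120 + j96.6 Ω
|Z| = √(120² + 96.6²) = 154 Ω
I = V/|Z| = 22/154 = 143 mA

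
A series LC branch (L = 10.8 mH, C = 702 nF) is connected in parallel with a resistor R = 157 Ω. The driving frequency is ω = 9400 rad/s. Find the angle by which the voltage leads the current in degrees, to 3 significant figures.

X_L = ωL = 102 Ω
X_C = 1/(ωC) = 152 Ω
Branch 1: Z₁ = R = 157 Ω
Branch 2 (series LC): Z₂ = j(X_L − X_C) = −j50.0 Ω
Parallel: Z = Z₁Z₂/(Z₁+Z₂), |Z| = 47.7 Ω, ∠Z = -72.3°

-72.3°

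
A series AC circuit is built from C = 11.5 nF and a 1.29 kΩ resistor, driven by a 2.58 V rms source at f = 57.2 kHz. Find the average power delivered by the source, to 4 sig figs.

4.985 mW

ω = 2πf = 359400 rad/s
X_C = 1/(ωC) = 242.0 Ω
Z = 1290 − j242.0 Ω
|Z| = √(1290² + 242.0²) = 1312 Ω
∠Z = arctan(-242.0/1290) = -10.62°
I = V/|Z| = 1.966 mA
P = VI cos φ = 2.58 × 0.001966 × cos(-10.62°) = 4.985 mW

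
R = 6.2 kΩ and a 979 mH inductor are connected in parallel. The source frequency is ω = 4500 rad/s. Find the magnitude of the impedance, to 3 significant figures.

X_L = ωL = 4410 Ω
Parallel: admittances add. Y = 1/R + 1/(jωL)
Y = (0.000161 − j0.000227) S
|Y| = 0.000278 S → |Z| = 1/|Y| = 3590 Ω, ∠Z = −∠Y = 54.6°

3590 Ω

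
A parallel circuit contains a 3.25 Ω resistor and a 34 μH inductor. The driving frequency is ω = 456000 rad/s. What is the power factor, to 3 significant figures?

0.979

X_L = ωL = 15.5 Ω
Parallel: admittances add. Y = 1/R + 1/(jωL)
Y = (0.308 − j0.0645) S
|Y| = 0.314 S → |Z| = 1/|Y| = 3.18 Ω, ∠Z = −∠Y = 11.8°
cos φ = cos(11.8°) = 0.979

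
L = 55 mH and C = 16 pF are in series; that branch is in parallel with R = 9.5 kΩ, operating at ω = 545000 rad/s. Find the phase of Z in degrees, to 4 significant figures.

X_L = ωL = 29980 Ω
X_C = 1/(ωC) = 114700 Ω
Branch 1: Z₁ = R = 9500 Ω
Branch 2 (series LC): Z₂ = j(X_L − X_C) = −j84700 Ω
Parallel: Z = Z₁Z₂/(Z₁+Z₂), |Z| = 9441 Ω, ∠Z = -6.399°

-6.399°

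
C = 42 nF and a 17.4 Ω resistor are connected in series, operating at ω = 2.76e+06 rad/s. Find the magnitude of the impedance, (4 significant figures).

X_C = 1/(ωC) = 8.627 Ω
Z = 17.40 − j8.627 Ω
|Z| = √(17.40² + 8.627²) = 19.42 Ω

19.42 Ω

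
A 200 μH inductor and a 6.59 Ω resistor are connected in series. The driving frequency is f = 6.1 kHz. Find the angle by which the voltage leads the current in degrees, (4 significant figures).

49.31°

ω = 2πf = 38330 rad/s
X_L = ωL = 7.665 Ω
Z = 6.590 + j7.665 Ω
|Z| = √(6.590² + 7.665²) = 10.11 Ω
∠Z = arctan(7.665/6.590) = 49.31°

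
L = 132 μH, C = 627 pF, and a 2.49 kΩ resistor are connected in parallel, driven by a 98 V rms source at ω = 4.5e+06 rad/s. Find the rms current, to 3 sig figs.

118 mA

X_L = ωL = 594 Ω
X_C = 1/(ωC) = 354 Ω
Parallel: admittances add. Y = 1/R + 1/(jωL) + jωC
Y = (0.000402 + j0.00114) S
|Y| = 0.00121 S → |Z| = 1/|Y| = 829 Ω, ∠Z = −∠Y = -70.6°
I = V/|Z| = 98/829 = 118 mA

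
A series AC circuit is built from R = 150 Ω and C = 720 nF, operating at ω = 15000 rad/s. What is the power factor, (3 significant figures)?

X_C = 1/(ωC) = 92.6 Ω
Z = 150 − j92.6 Ω
|Z| = √(150² + 92.6²) = 176 Ω
∠Z = arctan(-92.6/150) = -31.7°
cos φ = cos(-31.7°) = 0.851

0.851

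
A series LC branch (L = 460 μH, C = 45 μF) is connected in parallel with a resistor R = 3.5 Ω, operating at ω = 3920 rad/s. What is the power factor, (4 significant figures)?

0.7413

X_L = ωL = 1.803 Ω
X_C = 1/(ωC) = 5.669 Ω
Branch 1: Z₁ = R = 3.500 Ω
Branch 2 (series LC): Z₂ = j(X_L − X_C) = −j3.866 Ω
Parallel: Z = Z₁Z₂/(Z₁+Z₂), |Z| = 2.595 Ω, ∠Z = -42.16°
cos φ = cos(-42.16°) = 0.7413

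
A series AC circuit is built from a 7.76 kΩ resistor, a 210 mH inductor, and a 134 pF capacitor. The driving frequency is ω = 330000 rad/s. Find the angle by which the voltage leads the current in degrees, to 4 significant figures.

80.56°

X_L = ωL = 69300 Ω
X_C = 1/(ωC) = 22610 Ω
Net reactance X = X_L − X_C = 46690 Ω
Z = 7760 + j46690 Ω
|Z| = √(7760² + 46690²) = 47330 Ω
∠Z = arctan(46690/7760) = 80.56°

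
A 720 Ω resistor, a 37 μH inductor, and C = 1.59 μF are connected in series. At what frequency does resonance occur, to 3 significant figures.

ω₀ = 1/√(LC) = 1/√(3.7e-05 × 1.59e-06) = 130400 rad/s
f₀ = ω₀/(2π) = 20.8 kHz

20.8 kHz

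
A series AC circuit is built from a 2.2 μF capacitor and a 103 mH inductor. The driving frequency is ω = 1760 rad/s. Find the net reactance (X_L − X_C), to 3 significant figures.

-77.0 Ω

X_L = ωL = 181 Ω
X_C = 1/(ωC) = 258 Ω
X = 181 − 258 = -77.0 Ω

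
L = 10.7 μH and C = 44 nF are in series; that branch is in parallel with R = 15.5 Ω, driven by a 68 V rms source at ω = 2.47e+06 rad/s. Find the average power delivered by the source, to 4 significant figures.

298.3 W

X_L = ωL = 26.43 Ω
X_C = 1/(ωC) = 9.201 Ω
Branch 1: Z₁ = R = 15.50 Ω
Branch 2 (series LC): Z₂ = j(X_L − X_C) = j17.23 Ω
Parallel: Z = Z₁Z₂/(Z₁+Z₂), |Z| = 11.52 Ω, ∠Z = 41.98°
I = V/|Z| = 5.901 A
P = VI cos φ = 68 × 5.901 × cos(41.98°) = 298.3 W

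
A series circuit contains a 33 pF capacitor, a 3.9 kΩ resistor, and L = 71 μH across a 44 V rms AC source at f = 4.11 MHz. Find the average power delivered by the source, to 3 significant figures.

483 mW

ω = 2πf = 2.582e+07 rad/s
X_L = ωL = 1830 Ω
X_C = 1/(ωC) = 1170 Ω
Net reactance X = X_L − X_C = 660 Ω
Z = 3900 + j660 Ω
|Z| = √(3900² + 660²) = 3960 Ω
∠Z = arctan(660/3900) = 9.61°
I = V/|Z| = 11.1 mA
P = VI cos φ = 44 × 0.0111 × cos(9.61°) = 483 mW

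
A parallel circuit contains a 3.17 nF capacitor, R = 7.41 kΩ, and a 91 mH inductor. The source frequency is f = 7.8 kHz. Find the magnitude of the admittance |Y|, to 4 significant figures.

151.5 μS

ω = 2πf = 49010 rad/s
X_L = ωL = 4460 Ω
X_C = 1/(ωC) = 6437 Ω
Parallel: admittances add. Y = 1/R + 1/(jωL) + jωC
Y = (0.0001350 − j6.887e-05) S
|Y| = 0.0001515 S → |Z| = 1/|Y| = 6600 Ω, ∠Z = −∠Y = 27.04°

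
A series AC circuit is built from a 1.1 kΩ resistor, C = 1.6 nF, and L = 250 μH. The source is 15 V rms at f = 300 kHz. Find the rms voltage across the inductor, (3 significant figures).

6.37 V

ω = 2πf = 1.885e+06 rad/s
X_L = ωL = 471 Ω
X_C = 1/(ωC) = 332 Ω
Net reactance X = X_L − X_C = 140 Ω
Z = 1100 + j140 Ω
|Z| = √(1100² + 140²) = 1110 Ω
I = V/|Z| = 13.5 mA
V_L = I·|Z_L| = 0.0135 × 471 = 6.37 V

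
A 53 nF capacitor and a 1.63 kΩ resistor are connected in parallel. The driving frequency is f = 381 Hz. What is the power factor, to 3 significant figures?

ω = 2πf = 2394 rad/s
X_C = 1/(ωC) = 7880 Ω
Parallel: admittances add. Y = 1/R + jωC
Y = (0.000613 + j0.000127) S
|Y| = 0.000626 S → |Z| = 1/|Y| = 1600 Ω, ∠Z = −∠Y = -11.7°
cos φ = cos(-11.7°) = 0.979

0.979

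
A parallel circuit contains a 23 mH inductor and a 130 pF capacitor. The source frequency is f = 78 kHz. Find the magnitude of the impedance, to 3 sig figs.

ω = 2πf = 490100 rad/s
X_L = ωL = 11300 Ω
X_C = 1/(ωC) = 15700 Ω
Parallel: admittances add. Y = 1/(jωL) + jωC
Y = (0 − j2.5e-05) S
|Y| = 2.5e-05 S → |Z| = 1/|Y| = 40000 Ω, ∠Z = −∠Y = 90.0°

40000 Ω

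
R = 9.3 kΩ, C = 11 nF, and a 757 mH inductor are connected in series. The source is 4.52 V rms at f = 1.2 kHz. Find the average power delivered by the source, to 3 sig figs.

1.50 mW

ω = 2πf = 7540 rad/s
X_L = ωL = 5710 Ω
X_C = 1/(ωC) = 12100 Ω
Net reactance X = X_L − X_C = -6350 Ω
Z = 9300 − j6350 Ω
|Z| = √(9300² + 6350²) = 11300 Ω
∠Z = arctan(-6350/9300) = -34.3°
I = V/|Z| = 401 μA
P = VI cos φ = 4.52 × 0.000401 × cos(-34.3°) = 1.50 mW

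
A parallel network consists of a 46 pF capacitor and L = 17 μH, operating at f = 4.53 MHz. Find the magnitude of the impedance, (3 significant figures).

1320 Ω

ω = 2πf = 2.846e+07 rad/s
X_L = ωL = 484 Ω
X_C = 1/(ωC) = 764 Ω
Parallel: admittances add. Y = 1/(jωL) + jωC
Y = (0 − j0.000757) S
|Y| = 0.000757 S → |Z| = 1/|Y| = 1320 Ω, ∠Z = −∠Y = 90.0°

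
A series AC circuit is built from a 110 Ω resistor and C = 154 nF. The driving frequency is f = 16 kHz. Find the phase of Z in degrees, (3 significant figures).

ω = 2πf = 100500 rad/s
X_C = 1/(ωC) = 64.6 Ω
Z = 110 − j64.6 Ω
|Z| = √(110² + 64.6²) = 128 Ω
∠Z = arctan(-64.6/110) = -30.4°

-30.4°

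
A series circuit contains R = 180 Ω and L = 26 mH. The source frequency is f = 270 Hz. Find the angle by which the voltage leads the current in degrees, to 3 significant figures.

13.8°

ω = 2πf = 1696 rad/s
X_L = ωL = 44.1 Ω
Z = 180 + j44.1 Ω
|Z| = √(180² + 44.1²) = 185 Ω
∠Z = arctan(44.1/180) = 13.8°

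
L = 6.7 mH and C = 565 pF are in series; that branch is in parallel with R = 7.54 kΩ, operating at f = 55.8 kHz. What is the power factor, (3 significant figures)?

ω = 2πf = 350600 rad/s
X_L = ωL = 2350 Ω
X_C = 1/(ωC) = 5050 Ω
Branch 1: Z₁ = R = 7540 Ω
Branch 2 (series LC): Z₂ = j(X_L − X_C) = −j2700 Ω
Parallel: Z = Z₁Z₂/(Z₁+Z₂), |Z| = 2540 Ω, ∠Z = -70.3°
cos φ = cos(-70.3°) = 0.337

0.337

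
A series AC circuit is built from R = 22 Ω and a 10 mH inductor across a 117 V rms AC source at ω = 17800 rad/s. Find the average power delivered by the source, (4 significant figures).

X_L = ωL = 178.0 Ω
Z = 22.00 + j178.0 Ω
|Z| = √(22.00² + 178.0²) = 179.4 Ω
∠Z = arctan(178.0/22.00) = 82.95°
I = V/|Z| = 652.3 mA
P = VI cos φ = 117 × 0.6523 × cos(82.95°) = 9.362 W

9.362 W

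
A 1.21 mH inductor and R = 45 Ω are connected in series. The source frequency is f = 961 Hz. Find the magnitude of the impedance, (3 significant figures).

ω = 2πf = 6038 rad/s
X_L = ωL = 7.31 Ω
Z = 45.0 + j7.31 Ω
|Z| = √(45.0² + 7.31²) = 45.6 Ω

45.6 Ω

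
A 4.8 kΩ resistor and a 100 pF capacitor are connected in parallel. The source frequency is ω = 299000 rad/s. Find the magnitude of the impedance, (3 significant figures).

4750 Ω

X_C = 1/(ωC) = 33400 Ω
Parallel: admittances add. Y = 1/R + jωC
Y = (0.000208 + j2.99e-05) S
|Y| = 0.000210 S → |Z| = 1/|Y| = 4750 Ω, ∠Z = −∠Y = -8.17°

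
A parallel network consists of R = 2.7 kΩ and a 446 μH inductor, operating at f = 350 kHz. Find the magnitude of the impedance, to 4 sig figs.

921.9 Ω

ω = 2πf = 2.199e+06 rad/s
X_L = ωL = 980.8 Ω
Parallel: admittances add. Y = 1/R + 1/(jωL)
Y = (0.0003704 − j0.001020) S
|Y| = 0.001085 S → |Z| = 1/|Y| = 921.9 Ω, ∠Z = −∠Y = 70.04°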